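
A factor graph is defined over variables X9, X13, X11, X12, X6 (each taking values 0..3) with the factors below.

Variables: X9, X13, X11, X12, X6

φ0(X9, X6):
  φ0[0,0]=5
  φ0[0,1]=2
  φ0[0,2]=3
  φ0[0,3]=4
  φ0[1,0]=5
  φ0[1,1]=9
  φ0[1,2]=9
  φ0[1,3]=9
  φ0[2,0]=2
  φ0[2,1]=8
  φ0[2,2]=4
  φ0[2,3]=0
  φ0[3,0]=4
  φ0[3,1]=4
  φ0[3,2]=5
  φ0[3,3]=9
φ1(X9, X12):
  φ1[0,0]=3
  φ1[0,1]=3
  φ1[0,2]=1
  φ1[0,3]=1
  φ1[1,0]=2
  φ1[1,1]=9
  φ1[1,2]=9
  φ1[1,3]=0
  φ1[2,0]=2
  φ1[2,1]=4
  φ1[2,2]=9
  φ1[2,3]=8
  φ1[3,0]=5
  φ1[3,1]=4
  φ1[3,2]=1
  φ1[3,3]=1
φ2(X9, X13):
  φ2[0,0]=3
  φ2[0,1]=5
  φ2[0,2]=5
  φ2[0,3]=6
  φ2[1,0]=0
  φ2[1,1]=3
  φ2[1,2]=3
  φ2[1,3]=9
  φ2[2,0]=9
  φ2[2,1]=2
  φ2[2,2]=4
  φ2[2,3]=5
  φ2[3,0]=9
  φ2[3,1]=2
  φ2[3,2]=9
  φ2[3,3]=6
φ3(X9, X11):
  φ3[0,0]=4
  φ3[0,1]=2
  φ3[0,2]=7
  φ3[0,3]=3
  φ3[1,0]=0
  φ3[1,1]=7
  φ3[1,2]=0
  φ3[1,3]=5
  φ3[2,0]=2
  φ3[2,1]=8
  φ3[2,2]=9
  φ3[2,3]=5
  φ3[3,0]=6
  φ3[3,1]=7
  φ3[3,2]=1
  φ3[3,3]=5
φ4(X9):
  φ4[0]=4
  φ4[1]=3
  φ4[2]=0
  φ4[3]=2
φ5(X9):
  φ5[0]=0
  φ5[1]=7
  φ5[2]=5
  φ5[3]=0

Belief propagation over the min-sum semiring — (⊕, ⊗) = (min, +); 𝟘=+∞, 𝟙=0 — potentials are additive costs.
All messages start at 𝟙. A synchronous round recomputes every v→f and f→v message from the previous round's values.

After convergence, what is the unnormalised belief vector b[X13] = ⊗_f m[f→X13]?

init: all messages = 𝟙 over 4 values
r1 m[φ0→X9] = [2, 5, 0, 4]
r1 m[φ0→X6] = [2, 2, 3, 0]
r1 m[φ1→X9] = [1, 0, 2, 1]
r1 m[φ1→X12] = [2, 3, 1, 0]
r1 m[φ2→X9] = [3, 0, 2, 2]
r1 m[φ2→X13] = [0, 2, 3, 5]
r1 m[φ3→X9] = [2, 0, 2, 1]
r1 m[φ3→X11] = [0, 2, 0, 3]
r1 m[φ4→X9] = [4, 3, 0, 2]
r1 m[φ5→X9] = [0, 7, 5, 0]
r1 m[X9→φ0] = [0, 0, 0, 0]
r1 m[X9→φ1] = [0, 0, 0, 0]
r1 m[X9→φ2] = [0, 0, 0, 0]
r1 m[X9→φ3] = [0, 0, 0, 0]
r1 m[X9→φ4] = [0, 0, 0, 0]
r1 m[X9→φ5] = [0, 0, 0, 0]
r1 m[X13→φ2] = [0, 0, 0, 0]
r1 m[X11→φ3] = [0, 0, 0, 0]
r1 m[X12→φ1] = [0, 0, 0, 0]
r1 m[X6→φ0] = [0, 0, 0, 0]
r2 m[φ0→X9] = [2, 5, 0, 4]
r2 m[φ0→X6] = [2, 2, 3, 0]
r2 m[φ1→X9] = [1, 0, 2, 1]
r2 m[φ1→X12] = [2, 3, 1, 0]
r2 m[φ2→X9] = [3, 0, 2, 2]
r2 m[φ2→X13] = [0, 2, 3, 5]
r2 m[φ3→X9] = [2, 0, 2, 1]
r2 m[φ3→X11] = [0, 2, 0, 3]
r2 m[φ4→X9] = [4, 3, 0, 2]
r2 m[φ5→X9] = [0, 7, 5, 0]
r2 m[X9→φ0] = [10, 10, 11, 6]
r2 m[X9→φ1] = [11, 15, 9, 9]
r2 m[X9→φ2] = [9, 15, 9, 8]
r2 m[X9→φ3] = [10, 15, 9, 9]
r2 m[X9→φ4] = [8, 12, 11, 8]
r2 m[X9→φ5] = [12, 8, 6, 10]
r2 m[X13→φ2] = [0, 0, 0, 0]
r2 m[X11→φ3] = [0, 0, 0, 0]
r2 m[X12→φ1] = [0, 0, 0, 0]
r2 m[X6→φ0] = [0, 0, 0, 0]
r3 m[φ0→X9] = [2, 5, 0, 4]
r3 m[φ0→X6] = [10, 10, 11, 11]
r3 m[φ1→X9] = [1, 0, 2, 1]
r3 m[φ1→X12] = [11, 13, 10, 10]
r3 m[φ2→X9] = [3, 0, 2, 2]
r3 m[φ2→X13] = [12, 10, 13, 14]
r3 m[φ3→X9] = [2, 0, 2, 1]
r3 m[φ3→X11] = [11, 12, 10, 13]
r3 m[φ4→X9] = [4, 3, 0, 2]
r3 m[φ5→X9] = [0, 7, 5, 0]
r3 m[X9→φ0] = [10, 10, 11, 6]
r3 m[X9→φ1] = [11, 15, 9, 9]
r3 m[X9→φ2] = [9, 15, 9, 8]
r3 m[X9→φ3] = [10, 15, 9, 9]
r3 m[X9→φ4] = [8, 12, 11, 8]
r3 m[X9→φ5] = [12, 8, 6, 10]
r3 m[X13→φ2] = [0, 0, 0, 0]
r3 m[X11→φ3] = [0, 0, 0, 0]
r3 m[X12→φ1] = [0, 0, 0, 0]
r3 m[X6→φ0] = [0, 0, 0, 0]
r4 m[φ0→X9] = [2, 5, 0, 4]
r4 m[φ0→X6] = [10, 10, 11, 11]
r4 m[φ1→X9] = [1, 0, 2, 1]
r4 m[φ1→X12] = [11, 13, 10, 10]
r4 m[φ2→X9] = [3, 0, 2, 2]
r4 m[φ2→X13] = [12, 10, 13, 14]
r4 m[φ3→X9] = [2, 0, 2, 1]
r4 m[φ3→X11] = [11, 12, 10, 13]
r4 m[φ4→X9] = [4, 3, 0, 2]
r4 m[φ5→X9] = [0, 7, 5, 0]
r4 m[X9→φ0] = [10, 10, 11, 6]
r4 m[X9→φ1] = [11, 15, 9, 9]
r4 m[X9→φ2] = [9, 15, 9, 8]
r4 m[X9→φ3] = [10, 15, 9, 9]
r4 m[X9→φ4] = [8, 12, 11, 8]
r4 m[X9→φ5] = [12, 8, 6, 10]
r4 m[X13→φ2] = [0, 0, 0, 0]
r4 m[X11→φ3] = [0, 0, 0, 0]
r4 m[X12→φ1] = [0, 0, 0, 0]
r4 m[X6→φ0] = [0, 0, 0, 0]
fixed point reached at round 4
b[X13] = ⊗ incoming = [12, 10, 13, 14]

b[X13] = [12, 10, 13, 14]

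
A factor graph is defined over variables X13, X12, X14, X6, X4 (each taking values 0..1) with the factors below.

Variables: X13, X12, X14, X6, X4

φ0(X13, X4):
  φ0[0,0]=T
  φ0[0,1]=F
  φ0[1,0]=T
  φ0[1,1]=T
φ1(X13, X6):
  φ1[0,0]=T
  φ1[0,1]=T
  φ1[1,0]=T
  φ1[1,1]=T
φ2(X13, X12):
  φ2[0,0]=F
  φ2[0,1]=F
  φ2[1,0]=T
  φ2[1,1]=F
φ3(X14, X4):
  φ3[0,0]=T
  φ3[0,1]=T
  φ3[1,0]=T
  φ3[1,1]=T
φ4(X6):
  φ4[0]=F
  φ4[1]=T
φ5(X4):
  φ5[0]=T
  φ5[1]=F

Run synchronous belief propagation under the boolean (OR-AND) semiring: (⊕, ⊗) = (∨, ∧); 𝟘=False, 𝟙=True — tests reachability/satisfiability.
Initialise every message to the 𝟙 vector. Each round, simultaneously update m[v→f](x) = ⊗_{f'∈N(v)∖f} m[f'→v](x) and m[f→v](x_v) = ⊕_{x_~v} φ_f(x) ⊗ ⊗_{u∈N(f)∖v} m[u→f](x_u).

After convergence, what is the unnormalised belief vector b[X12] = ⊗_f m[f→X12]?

b[X12] = [T, F]

init: all messages = 𝟙 over 2 values
r1 m[φ0→X13] = [T, T]
r1 m[φ0→X4] = [T, T]
r1 m[φ1→X13] = [T, T]
r1 m[φ1→X6] = [T, T]
r1 m[φ2→X13] = [F, T]
r1 m[φ2→X12] = [T, F]
r1 m[φ3→X14] = [T, T]
r1 m[φ3→X4] = [T, T]
r1 m[φ4→X6] = [F, T]
r1 m[φ5→X4] = [T, F]
r1 m[X13→φ0] = [T, T]
r1 m[X13→φ1] = [T, T]
r1 m[X13→φ2] = [T, T]
r1 m[X12→φ2] = [T, T]
r1 m[X14→φ3] = [T, T]
r1 m[X6→φ1] = [T, T]
r1 m[X6→φ4] = [T, T]
r1 m[X4→φ0] = [T, T]
r1 m[X4→φ3] = [T, T]
r1 m[X4→φ5] = [T, T]
r2 m[φ0→X13] = [T, T]
r2 m[φ0→X4] = [T, T]
r2 m[φ1→X13] = [T, T]
r2 m[φ1→X6] = [T, T]
r2 m[φ2→X13] = [F, T]
r2 m[φ2→X12] = [T, F]
r2 m[φ3→X14] = [T, T]
r2 m[φ3→X4] = [T, T]
r2 m[φ4→X6] = [F, T]
r2 m[φ5→X4] = [T, F]
r2 m[X13→φ0] = [F, T]
r2 m[X13→φ1] = [F, T]
r2 m[X13→φ2] = [T, T]
r2 m[X12→φ2] = [T, T]
r2 m[X14→φ3] = [T, T]
r2 m[X6→φ1] = [F, T]
r2 m[X6→φ4] = [T, T]
r2 m[X4→φ0] = [T, F]
r2 m[X4→φ3] = [T, F]
r2 m[X4→φ5] = [T, T]
r3 m[φ0→X13] = [T, T]
r3 m[φ0→X4] = [T, T]
r3 m[φ1→X13] = [T, T]
r3 m[φ1→X6] = [T, T]
r3 m[φ2→X13] = [F, T]
r3 m[φ2→X12] = [T, F]
r3 m[φ3→X14] = [T, T]
r3 m[φ3→X4] = [T, T]
r3 m[φ4→X6] = [F, T]
r3 m[φ5→X4] = [T, F]
r3 m[X13→φ0] = [F, T]
r3 m[X13→φ1] = [F, T]
r3 m[X13→φ2] = [T, T]
r3 m[X12→φ2] = [T, T]
r3 m[X14→φ3] = [T, T]
r3 m[X6→φ1] = [F, T]
r3 m[X6→φ4] = [T, T]
r3 m[X4→φ0] = [T, F]
r3 m[X4→φ3] = [T, F]
r3 m[X4→φ5] = [T, T]
fixed point reached at round 3
b[X12] = ⊗ incoming = [T, F]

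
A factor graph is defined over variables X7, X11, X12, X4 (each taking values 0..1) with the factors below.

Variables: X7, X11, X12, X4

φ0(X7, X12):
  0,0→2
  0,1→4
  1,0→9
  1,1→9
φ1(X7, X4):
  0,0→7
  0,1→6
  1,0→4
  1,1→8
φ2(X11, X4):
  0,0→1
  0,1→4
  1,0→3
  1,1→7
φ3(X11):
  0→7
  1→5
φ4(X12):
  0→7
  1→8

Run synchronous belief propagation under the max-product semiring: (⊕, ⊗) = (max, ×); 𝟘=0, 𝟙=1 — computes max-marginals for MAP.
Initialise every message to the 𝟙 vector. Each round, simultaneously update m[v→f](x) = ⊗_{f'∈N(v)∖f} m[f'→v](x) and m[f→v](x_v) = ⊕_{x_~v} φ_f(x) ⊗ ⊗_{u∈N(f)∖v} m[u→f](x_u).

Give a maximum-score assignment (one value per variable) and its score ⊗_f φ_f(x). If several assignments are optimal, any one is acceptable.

assignment: (X7=1, X11=1, X12=1, X4=1); score = 20160

init: all messages = 𝟙 over 2 values
r1 m[φ0→X7] = [4, 9]
r1 m[φ0→X12] = [9, 9]
r1 m[φ1→X7] = [7, 8]
r1 m[φ1→X4] = [7, 8]
r1 m[φ2→X11] = [4, 7]
r1 m[φ2→X4] = [3, 7]
r1 m[φ3→X11] = [7, 5]
r1 m[φ4→X12] = [7, 8]
r1 m[X7→φ0] = [1, 1]
r1 m[X7→φ1] = [1, 1]
r1 m[X11→φ2] = [1, 1]
r1 m[X11→φ3] = [1, 1]
r1 m[X12→φ0] = [1, 1]
r1 m[X12→φ4] = [1, 1]
r1 m[X4→φ1] = [1, 1]
r1 m[X4→φ2] = [1, 1]
r2 m[φ0→X7] = [4, 9]
r2 m[φ0→X12] = [9, 9]
r2 m[φ1→X7] = [7, 8]
r2 m[φ1→X4] = [7, 8]
r2 m[φ2→X11] = [4, 7]
r2 m[φ2→X4] = [3, 7]
r2 m[φ3→X11] = [7, 5]
r2 m[φ4→X12] = [7, 8]
r2 m[X7→φ0] = [7, 8]
r2 m[X7→φ1] = [4, 9]
r2 m[X11→φ2] = [7, 5]
r2 m[X11→φ3] = [4, 7]
r2 m[X12→φ0] = [7, 8]
r2 m[X12→φ4] = [9, 9]
r2 m[X4→φ1] = [3, 7]
r2 m[X4→φ2] = [7, 8]
r3 m[φ0→X7] = [32, 72]
r3 m[φ0→X12] = [72, 72]
r3 m[φ1→X7] = [42, 56]
r3 m[φ1→X4] = [36, 72]
r3 m[φ2→X11] = [32, 56]
r3 m[φ2→X4] = [15, 35]
r3 m[φ3→X11] = [7, 5]
r3 m[φ4→X12] = [7, 8]
r3 m[X7→φ0] = [7, 8]
r3 m[X7→φ1] = [4, 9]
r3 m[X11→φ2] = [7, 5]
r3 m[X11→φ3] = [4, 7]
r3 m[X12→φ0] = [7, 8]
r3 m[X12→φ4] = [9, 9]
r3 m[X4→φ1] = [3, 7]
r3 m[X4→φ2] = [7, 8]
r4 m[φ0→X7] = [32, 72]
r4 m[φ0→X12] = [72, 72]
r4 m[φ1→X7] = [42, 56]
r4 m[φ1→X4] = [36, 72]
r4 m[φ2→X11] = [32, 56]
r4 m[φ2→X4] = [15, 35]
r4 m[φ3→X11] = [7, 5]
r4 m[φ4→X12] = [7, 8]
r4 m[X7→φ0] = [42, 56]
r4 m[X7→φ1] = [32, 72]
r4 m[X11→φ2] = [7, 5]
r4 m[X11→φ3] = [32, 56]
r4 m[X12→φ0] = [7, 8]
r4 m[X12→φ4] = [72, 72]
r4 m[X4→φ1] = [15, 35]
r4 m[X4→φ2] = [36, 72]
r5 m[φ0→X7] = [32, 72]
r5 m[φ0→X12] = [504, 504]
r5 m[φ1→X7] = [210, 280]
r5 m[φ1→X4] = [288, 576]
r5 m[φ2→X11] = [288, 504]
r5 m[φ2→X4] = [15, 35]
r5 m[φ3→X11] = [7, 5]
r5 m[φ4→X12] = [7, 8]
r5 m[X7→φ0] = [42, 56]
r5 m[X7→φ1] = [32, 72]
r5 m[X11→φ2] = [7, 5]
r5 m[X11→φ3] = [32, 56]
r5 m[X12→φ0] = [7, 8]
r5 m[X12→φ4] = [72, 72]
r5 m[X4→φ1] = [15, 35]
r5 m[X4→φ2] = [36, 72]
r6 m[φ0→X7] = [32, 72]
r6 m[φ0→X12] = [504, 504]
r6 m[φ1→X7] = [210, 280]
r6 m[φ1→X4] = [288, 576]
r6 m[φ2→X11] = [288, 504]
r6 m[φ2→X4] = [15, 35]
r6 m[φ3→X11] = [7, 5]
r6 m[φ4→X12] = [7, 8]
r6 m[X7→φ0] = [210, 280]
r6 m[X7→φ1] = [32, 72]
r6 m[X11→φ2] = [7, 5]
r6 m[X11→φ3] = [288, 504]
r6 m[X12→φ0] = [7, 8]
r6 m[X12→φ4] = [504, 504]
r6 m[X4→φ1] = [15, 35]
r6 m[X4→φ2] = [288, 576]
r7 m[φ0→X7] = [32, 72]
r7 m[φ0→X12] = [2520, 2520]
r7 m[φ1→X7] = [210, 280]
r7 m[φ1→X4] = [288, 576]
r7 m[φ2→X11] = [2304, 4032]
r7 m[φ2→X4] = [15, 35]
r7 m[φ3→X11] = [7, 5]
r7 m[φ4→X12] = [7, 8]
r7 m[X7→φ0] = [210, 280]
r7 m[X7→φ1] = [32, 72]
r7 m[X11→φ2] = [7, 5]
r7 m[X11→φ3] = [288, 504]
r7 m[X12→φ0] = [7, 8]
r7 m[X12→φ4] = [504, 504]
r7 m[X4→φ1] = [15, 35]
r7 m[X4→φ2] = [288, 576]
r8 m[φ0→X7] = [32, 72]
r8 m[φ0→X12] = [2520, 2520]
r8 m[φ1→X7] = [210, 280]
r8 m[φ1→X4] = [288, 576]
r8 m[φ2→X11] = [2304, 4032]
r8 m[φ2→X4] = [15, 35]
r8 m[φ3→X11] = [7, 5]
r8 m[φ4→X12] = [7, 8]
r8 m[X7→φ0] = [210, 280]
r8 m[X7→φ1] = [32, 72]
r8 m[X11→φ2] = [7, 5]
r8 m[X11→φ3] = [2304, 4032]
r8 m[X12→φ0] = [7, 8]
r8 m[X12→φ4] = [2520, 2520]
r8 m[X4→φ1] = [15, 35]
r8 m[X4→φ2] = [288, 576]
r9 m[φ0→X7] = [32, 72]
r9 m[φ0→X12] = [2520, 2520]
r9 m[φ1→X7] = [210, 280]
r9 m[φ1→X4] = [288, 576]
r9 m[φ2→X11] = [2304, 4032]
r9 m[φ2→X4] = [15, 35]
r9 m[φ3→X11] = [7, 5]
r9 m[φ4→X12] = [7, 8]
r9 m[X7→φ0] = [210, 280]
r9 m[X7→φ1] = [32, 72]
r9 m[X11→φ2] = [7, 5]
r9 m[X11→φ3] = [2304, 4032]
r9 m[X12→φ0] = [7, 8]
r9 m[X12→φ4] = [2520, 2520]
r9 m[X4→φ1] = [15, 35]
r9 m[X4→φ2] = [288, 576]
fixed point reached at round 9
traceback from X7: (X7=1, X11=1, X12=1, X4=1), score=20160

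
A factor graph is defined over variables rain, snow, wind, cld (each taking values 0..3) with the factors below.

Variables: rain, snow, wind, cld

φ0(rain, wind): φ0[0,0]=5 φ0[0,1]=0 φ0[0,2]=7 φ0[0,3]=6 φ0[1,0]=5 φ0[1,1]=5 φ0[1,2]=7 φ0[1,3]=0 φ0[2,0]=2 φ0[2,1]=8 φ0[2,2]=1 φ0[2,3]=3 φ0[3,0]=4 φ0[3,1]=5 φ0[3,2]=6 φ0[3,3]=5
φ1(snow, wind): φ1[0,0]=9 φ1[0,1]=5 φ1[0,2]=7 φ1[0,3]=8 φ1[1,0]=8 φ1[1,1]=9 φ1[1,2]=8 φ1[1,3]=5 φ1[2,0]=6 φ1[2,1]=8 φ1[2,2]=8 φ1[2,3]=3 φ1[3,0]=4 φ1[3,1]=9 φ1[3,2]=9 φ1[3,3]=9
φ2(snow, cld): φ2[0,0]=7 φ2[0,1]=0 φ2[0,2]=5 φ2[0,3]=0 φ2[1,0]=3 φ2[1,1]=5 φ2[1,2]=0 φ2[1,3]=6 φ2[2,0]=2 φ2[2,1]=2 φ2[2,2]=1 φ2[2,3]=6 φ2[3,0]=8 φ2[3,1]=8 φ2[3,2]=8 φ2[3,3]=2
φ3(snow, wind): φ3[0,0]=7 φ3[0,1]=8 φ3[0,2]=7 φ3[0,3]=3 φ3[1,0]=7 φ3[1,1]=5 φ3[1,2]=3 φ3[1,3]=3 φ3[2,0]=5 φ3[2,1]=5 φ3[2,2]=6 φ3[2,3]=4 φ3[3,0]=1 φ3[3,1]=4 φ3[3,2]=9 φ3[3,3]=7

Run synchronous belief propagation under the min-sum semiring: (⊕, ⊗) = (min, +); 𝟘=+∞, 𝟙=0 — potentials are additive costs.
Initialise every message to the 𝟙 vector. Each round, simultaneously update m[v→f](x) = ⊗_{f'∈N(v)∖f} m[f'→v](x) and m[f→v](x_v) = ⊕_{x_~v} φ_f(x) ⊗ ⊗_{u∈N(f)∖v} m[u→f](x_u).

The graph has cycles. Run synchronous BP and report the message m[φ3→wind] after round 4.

message @ round 4 = [7, 9, 8, 8]

init: all messages = 𝟙 over 4 values
r1 m[φ0→rain] = [0, 0, 1, 4]
r1 m[φ0→wind] = [2, 0, 1, 0]
r1 m[φ1→snow] = [5, 5, 3, 4]
r1 m[φ1→wind] = [4, 5, 7, 3]
r1 m[φ2→snow] = [0, 0, 1, 2]
r1 m[φ2→cld] = [2, 0, 0, 0]
r1 m[φ3→snow] = [3, 3, 4, 1]
r1 m[φ3→wind] = [1, 4, 3, 3]
r1 m[rain→φ0] = [0, 0, 0, 0]
r1 m[snow→φ1] = [0, 0, 0, 0]
r1 m[snow→φ2] = [0, 0, 0, 0]
r1 m[snow→φ3] = [0, 0, 0, 0]
r1 m[wind→φ0] = [0, 0, 0, 0]
r1 m[wind→φ1] = [0, 0, 0, 0]
r1 m[wind→φ3] = [0, 0, 0, 0]
r1 m[cld→φ2] = [0, 0, 0, 0]
r2 m[φ0→rain] = [0, 0, 1, 4]
r2 m[φ0→wind] = [2, 0, 1, 0]
r2 m[φ1→snow] = [5, 5, 3, 4]
r2 m[φ1→wind] = [4, 5, 7, 3]
r2 m[φ2→snow] = [0, 0, 1, 2]
r2 m[φ2→cld] = [2, 0, 0, 0]
r2 m[φ3→snow] = [3, 3, 4, 1]
r2 m[φ3→wind] = [1, 4, 3, 3]
r2 m[rain→φ0] = [0, 0, 0, 0]
r2 m[snow→φ1] = [3, 3, 5, 3]
r2 m[snow→φ2] = [8, 8, 7, 5]
r2 m[snow→φ3] = [5, 5, 4, 6]
r2 m[wind→φ0] = [5, 9, 10, 6]
r2 m[wind→φ1] = [3, 4, 4, 3]
r2 m[wind→φ3] = [6, 5, 8, 3]
r2 m[cld→φ2] = [0, 0, 0, 0]
r3 m[φ0→rain] = [9, 6, 7, 9]
r3 m[φ0→wind] = [2, 0, 1, 0]
r3 m[φ1→snow] = [9, 8, 6, 7]
r3 m[φ1→wind] = [7, 8, 10, 8]
r3 m[φ2→snow] = [0, 0, 1, 2]
r3 m[φ2→cld] = [9, 8, 8, 7]
r3 m[φ3→snow] = [6, 6, 7, 7]
r3 m[φ3→wind] = [7, 9, 8, 8]
r3 m[rain→φ0] = [0, 0, 0, 0]
r3 m[snow→φ1] = [3, 3, 5, 3]
r3 m[snow→φ2] = [8, 8, 7, 5]
r3 m[snow→φ3] = [5, 5, 4, 6]
r3 m[wind→φ0] = [5, 9, 10, 6]
r3 m[wind→φ1] = [3, 4, 4, 3]
r3 m[wind→φ3] = [6, 5, 8, 3]
r3 m[cld→φ2] = [0, 0, 0, 0]
r4 m[φ0→rain] = [9, 6, 7, 9]
r4 m[φ0→wind] = [2, 0, 1, 0]
r4 m[φ1→snow] = [9, 8, 6, 7]
r4 m[φ1→wind] = [7, 8, 10, 8]
r4 m[φ2→snow] = [0, 0, 1, 2]
r4 m[φ2→cld] = [9, 8, 8, 7]
r4 m[φ3→snow] = [6, 6, 7, 7]
r4 m[φ3→wind] = [7, 9, 8, 8]
r4 m[rain→φ0] = [0, 0, 0, 0]
r4 m[snow→φ1] = [6, 6, 8, 9]
r4 m[snow→φ2] = [15, 14, 13, 14]
r4 m[snow→φ3] = [9, 8, 7, 9]
r4 m[wind→φ0] = [14, 17, 18, 16]
r4 m[wind→φ1] = [9, 9, 9, 8]
r4 m[wind→φ3] = [9, 8, 11, 8]
r4 m[cld→φ2] = [0, 0, 0, 0]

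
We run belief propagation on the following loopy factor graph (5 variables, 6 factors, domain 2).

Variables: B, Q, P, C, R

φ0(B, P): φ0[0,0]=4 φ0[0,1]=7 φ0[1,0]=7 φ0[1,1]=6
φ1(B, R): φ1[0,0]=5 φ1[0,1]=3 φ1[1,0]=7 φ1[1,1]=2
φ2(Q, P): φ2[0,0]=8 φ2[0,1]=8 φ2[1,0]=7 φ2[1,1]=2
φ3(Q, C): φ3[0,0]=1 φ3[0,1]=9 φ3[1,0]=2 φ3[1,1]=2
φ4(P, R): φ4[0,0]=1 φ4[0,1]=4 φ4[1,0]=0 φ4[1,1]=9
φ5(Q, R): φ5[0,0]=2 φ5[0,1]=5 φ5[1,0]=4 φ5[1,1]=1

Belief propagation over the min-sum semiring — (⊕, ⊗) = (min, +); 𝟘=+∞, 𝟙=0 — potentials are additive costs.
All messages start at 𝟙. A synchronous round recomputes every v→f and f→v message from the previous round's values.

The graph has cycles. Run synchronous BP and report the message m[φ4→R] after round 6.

init: all messages = 𝟙 over 2 values
r1 m[φ0→B] = [4, 6]
r1 m[φ0→P] = [4, 6]
r1 m[φ1→B] = [3, 2]
r1 m[φ1→R] = [5, 2]
r1 m[φ2→Q] = [8, 2]
r1 m[φ2→P] = [7, 2]
r1 m[φ3→Q] = [1, 2]
r1 m[φ3→C] = [1, 2]
r1 m[φ4→P] = [1, 0]
r1 m[φ4→R] = [0, 4]
r1 m[φ5→Q] = [2, 1]
r1 m[φ5→R] = [2, 1]
r1 m[B→φ0] = [0, 0]
r1 m[B→φ1] = [0, 0]
r1 m[Q→φ2] = [0, 0]
r1 m[Q→φ3] = [0, 0]
r1 m[Q→φ5] = [0, 0]
r1 m[P→φ0] = [0, 0]
r1 m[P→φ2] = [0, 0]
r1 m[P→φ4] = [0, 0]
r1 m[C→φ3] = [0, 0]
r1 m[R→φ1] = [0, 0]
r1 m[R→φ4] = [0, 0]
r1 m[R→φ5] = [0, 0]
r2 m[φ0→B] = [4, 6]
r2 m[φ0→P] = [4, 6]
r2 m[φ1→B] = [3, 2]
r2 m[φ1→R] = [5, 2]
r2 m[φ2→Q] = [8, 2]
r2 m[φ2→P] = [7, 2]
r2 m[φ3→Q] = [1, 2]
r2 m[φ3→C] = [1, 2]
r2 m[φ4→P] = [1, 0]
r2 m[φ4→R] = [0, 4]
r2 m[φ5→Q] = [2, 1]
r2 m[φ5→R] = [2, 1]
r2 m[B→φ0] = [3, 2]
r2 m[B→φ1] = [4, 6]
r2 m[Q→φ2] = [3, 3]
r2 m[Q→φ3] = [10, 3]
r2 m[Q→φ5] = [9, 4]
r2 m[P→φ0] = [8, 2]
r2 m[P→φ2] = [5, 6]
r2 m[P→φ4] = [11, 8]
r2 m[C→φ3] = [0, 0]
r2 m[R→φ1] = [2, 5]
r2 m[R→φ4] = [7, 3]
r2 m[R→φ5] = [5, 6]
r3 m[φ0→B] = [9, 8]
r3 m[φ0→P] = [7, 8]
r3 m[φ1→B] = [7, 7]
r3 m[φ1→R] = [9, 7]
r3 m[φ2→Q] = [13, 8]
r3 m[φ2→P] = [10, 5]
r3 m[φ3→Q] = [1, 2]
r3 m[φ3→C] = [5, 5]
r3 m[φ4→P] = [7, 7]
r3 m[φ4→R] = [8, 15]
r3 m[φ5→Q] = [7, 7]
r3 m[φ5→R] = [8, 5]
r3 m[B→φ0] = [3, 2]
r3 m[B→φ1] = [4, 6]
r3 m[Q→φ2] = [3, 3]
r3 m[Q→φ3] = [10, 3]
r3 m[Q→φ5] = [9, 4]
r3 m[P→φ0] = [8, 2]
r3 m[P→φ2] = [5, 6]
r3 m[P→φ4] = [11, 8]
r3 m[C→φ3] = [0, 0]
r3 m[R→φ1] = [2, 5]
r3 m[R→φ4] = [7, 3]
r3 m[R→φ5] = [5, 6]
r4 m[φ0→B] = [9, 8]
r4 m[φ0→P] = [7, 8]
r4 m[φ1→B] = [7, 7]
r4 m[φ1→R] = [9, 7]
r4 m[φ2→Q] = [13, 8]
r4 m[φ2→P] = [10, 5]
r4 m[φ3→Q] = [1, 2]
r4 m[φ3→C] = [5, 5]
r4 m[φ4→P] = [7, 7]
r4 m[φ4→R] = [8, 15]
r4 m[φ5→Q] = [7, 7]
r4 m[φ5→R] = [8, 5]
r4 m[B→φ0] = [7, 7]
r4 m[B→φ1] = [9, 8]
r4 m[Q→φ2] = [8, 9]
r4 m[Q→φ3] = [20, 15]
r4 m[Q→φ5] = [14, 10]
r4 m[P→φ0] = [17, 12]
r4 m[P→φ2] = [14, 15]
r4 m[P→φ4] = [17, 13]
r4 m[C→φ3] = [0, 0]
r4 m[R→φ1] = [16, 20]
r4 m[R→φ4] = [17, 12]
r4 m[R→φ5] = [17, 22]
r5 m[φ0→B] = [19, 18]
r5 m[φ0→P] = [11, 13]
r5 m[φ1→B] = [21, 22]
r5 m[φ1→R] = [14, 10]
r5 m[φ2→Q] = [22, 17]
r5 m[φ2→P] = [16, 11]
r5 m[φ3→Q] = [1, 2]
r5 m[φ3→C] = [17, 17]
r5 m[φ4→P] = [16, 17]
r5 m[φ4→R] = [13, 21]
r5 m[φ5→Q] = [19, 21]
r5 m[φ5→R] = [14, 11]
r5 m[B→φ0] = [7, 7]
r5 m[B→φ1] = [9, 8]
r5 m[Q→φ2] = [8, 9]
r5 m[Q→φ3] = [20, 15]
r5 m[Q→φ5] = [14, 10]
r5 m[P→φ0] = [17, 12]
r5 m[P→φ2] = [14, 15]
r5 m[P→φ4] = [17, 13]
r5 m[C→φ3] = [0, 0]
r5 m[R→φ1] = [16, 20]
r5 m[R→φ4] = [17, 12]
r5 m[R→φ5] = [17, 22]
r6 m[φ0→B] = [19, 18]
r6 m[φ0→P] = [11, 13]
r6 m[φ1→B] = [21, 22]
r6 m[φ1→R] = [14, 10]
r6 m[φ2→Q] = [22, 17]
r6 m[φ2→P] = [16, 11]
r6 m[φ3→Q] = [1, 2]
r6 m[φ3→C] = [17, 17]
r6 m[φ4→P] = [16, 17]
r6 m[φ4→R] = [13, 21]
r6 m[φ5→Q] = [19, 21]
r6 m[φ5→R] = [14, 11]
r6 m[B→φ0] = [21, 22]
r6 m[B→φ1] = [19, 18]
r6 m[Q→φ2] = [20, 23]
r6 m[Q→φ3] = [41, 38]
r6 m[Q→φ5] = [23, 19]
r6 m[P→φ0] = [32, 28]
r6 m[P→φ2] = [27, 30]
r6 m[P→φ4] = [27, 24]
r6 m[C→φ3] = [0, 0]
r6 m[R→φ1] = [27, 32]
r6 m[R→φ4] = [28, 21]
r6 m[R→φ5] = [27, 31]

message @ round 6 = [13, 21]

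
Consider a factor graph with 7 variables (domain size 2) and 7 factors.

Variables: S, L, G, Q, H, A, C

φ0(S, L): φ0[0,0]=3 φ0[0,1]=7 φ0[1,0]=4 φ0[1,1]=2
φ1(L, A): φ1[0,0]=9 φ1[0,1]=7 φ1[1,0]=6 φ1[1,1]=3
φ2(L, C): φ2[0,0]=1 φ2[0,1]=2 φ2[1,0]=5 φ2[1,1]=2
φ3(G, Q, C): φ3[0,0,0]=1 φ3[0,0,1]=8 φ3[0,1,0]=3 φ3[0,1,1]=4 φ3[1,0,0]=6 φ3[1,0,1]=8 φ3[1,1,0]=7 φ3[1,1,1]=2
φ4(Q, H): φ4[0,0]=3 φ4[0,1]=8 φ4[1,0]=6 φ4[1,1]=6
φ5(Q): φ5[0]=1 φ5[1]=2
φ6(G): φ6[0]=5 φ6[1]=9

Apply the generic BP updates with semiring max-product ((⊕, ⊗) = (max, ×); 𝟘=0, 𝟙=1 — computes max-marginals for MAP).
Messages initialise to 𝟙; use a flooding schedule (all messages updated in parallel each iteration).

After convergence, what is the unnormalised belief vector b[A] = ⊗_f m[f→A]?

init: all messages = 𝟙 over 2 values
r1 m[φ0→S] = [7, 4]
r1 m[φ0→L] = [4, 7]
r1 m[φ1→L] = [9, 6]
r1 m[φ1→A] = [9, 7]
r1 m[φ2→L] = [2, 5]
r1 m[φ2→C] = [5, 2]
r1 m[φ3→G] = [8, 8]
r1 m[φ3→Q] = [8, 7]
r1 m[φ3→C] = [7, 8]
r1 m[φ4→Q] = [8, 6]
r1 m[φ4→H] = [6, 8]
r1 m[φ5→Q] = [1, 2]
r1 m[φ6→G] = [5, 9]
r1 m[S→φ0] = [1, 1]
r1 m[L→φ0] = [1, 1]
r1 m[L→φ1] = [1, 1]
r1 m[L→φ2] = [1, 1]
r1 m[G→φ3] = [1, 1]
r1 m[G→φ6] = [1, 1]
r1 m[Q→φ3] = [1, 1]
r1 m[Q→φ4] = [1, 1]
r1 m[Q→φ5] = [1, 1]
r1 m[H→φ4] = [1, 1]
r1 m[A→φ1] = [1, 1]
r1 m[C→φ2] = [1, 1]
r1 m[C→φ3] = [1, 1]
r2 m[φ0→S] = [7, 4]
r2 m[φ0→L] = [4, 7]
r2 m[φ1→L] = [9, 6]
r2 m[φ1→A] = [9, 7]
r2 m[φ2→L] = [2, 5]
r2 m[φ2→C] = [5, 2]
r2 m[φ3→G] = [8, 8]
r2 m[φ3→Q] = [8, 7]
r2 m[φ3→C] = [7, 8]
r2 m[φ4→Q] = [8, 6]
r2 m[φ4→H] = [6, 8]
r2 m[φ5→Q] = [1, 2]
r2 m[φ6→G] = [5, 9]
r2 m[S→φ0] = [1, 1]
r2 m[L→φ0] = [18, 30]
r2 m[L→φ1] = [8, 35]
r2 m[L→φ2] = [36, 42]
r2 m[G→φ3] = [5, 9]
r2 m[G→φ6] = [8, 8]
r2 m[Q→φ3] = [8, 12]
r2 m[Q→φ4] = [8, 14]
r2 m[Q→φ5] = [64, 42]
r2 m[H→φ4] = [1, 1]
r2 m[A→φ1] = [1, 1]
r2 m[C→φ2] = [7, 8]
r2 m[C→φ3] = [5, 2]
r3 m[φ0→S] = [210, 72]
r3 m[φ0→L] = [4, 7]
r3 m[φ1→L] = [9, 6]
r3 m[φ1→A] = [210, 105]
r3 m[φ2→L] = [16, 35]
r3 m[φ2→C] = [210, 84]
r3 m[φ3→G] = [180, 420]
r3 m[φ3→Q] = [270, 315]
r3 m[φ3→C] = [756, 576]
r3 m[φ4→Q] = [8, 6]
r3 m[φ4→H] = [84, 84]
r3 m[φ5→Q] = [1, 2]
r3 m[φ6→G] = [5, 9]
r3 m[S→φ0] = [1, 1]
r3 m[L→φ0] = [18, 30]
r3 m[L→φ1] = [8, 35]
r3 m[L→φ2] = [36, 42]
r3 m[G→φ3] = [5, 9]
r3 m[G→φ6] = [8, 8]
r3 m[Q→φ3] = [8, 12]
r3 m[Q→φ4] = [8, 14]
r3 m[Q→φ5] = [64, 42]
r3 m[H→φ4] = [1, 1]
r3 m[A→φ1] = [1, 1]
r3 m[C→φ2] = [7, 8]
r3 m[C→φ3] = [5, 2]
r4 m[φ0→S] = [210, 72]
r4 m[φ0→L] = [4, 7]
r4 m[φ1→L] = [9, 6]
r4 m[φ1→A] = [210, 105]
r4 m[φ2→L] = [16, 35]
r4 m[φ2→C] = [210, 84]
r4 m[φ3→G] = [180, 420]
r4 m[φ3→Q] = [270, 315]
r4 m[φ3→C] = [756, 576]
r4 m[φ4→Q] = [8, 6]
r4 m[φ4→H] = [84, 84]
r4 m[φ5→Q] = [1, 2]
r4 m[φ6→G] = [5, 9]
r4 m[S→φ0] = [1, 1]
r4 m[L→φ0] = [144, 210]
r4 m[L→φ1] = [64, 245]
r4 m[L→φ2] = [36, 42]
r4 m[G→φ3] = [5, 9]
r4 m[G→φ6] = [180, 420]
r4 m[Q→φ3] = [8, 12]
r4 m[Q→φ4] = [270, 630]
r4 m[Q→φ5] = [2160, 1890]
r4 m[H→φ4] = [1, 1]
r4 m[A→φ1] = [1, 1]
r4 m[C→φ2] = [756, 576]
r4 m[C→φ3] = [210, 84]
r5 m[φ0→S] = [1470, 576]
r5 m[φ0→L] = [4, 7]
r5 m[φ1→L] = [9, 6]
r5 m[φ1→A] = [1470, 735]
r5 m[φ2→L] = [1152, 3780]
r5 m[φ2→C] = [210, 84]
r5 m[φ3→G] = [7560, 17640]
r5 m[φ3→Q] = [11340, 13230]
r5 m[φ3→C] = [756, 576]
r5 m[φ4→Q] = [8, 6]
r5 m[φ4→H] = [3780, 3780]
r5 m[φ5→Q] = [1, 2]
r5 m[φ6→G] = [5, 9]
r5 m[S→φ0] = [1, 1]
r5 m[L→φ0] = [144, 210]
r5 m[L→φ1] = [64, 245]
r5 m[L→φ2] = [36, 42]
r5 m[G→φ3] = [5, 9]
r5 m[G→φ6] = [180, 420]
r5 m[Q→φ3] = [8, 12]
r5 m[Q→φ4] = [270, 630]
r5 m[Q→φ5] = [2160, 1890]
r5 m[H→φ4] = [1, 1]
r5 m[A→φ1] = [1, 1]
r5 m[C→φ2] = [756, 576]
r5 m[C→φ3] = [210, 84]
r6 m[φ0→S] = [1470, 576]
r6 m[φ0→L] = [4, 7]
r6 m[φ1→L] = [9, 6]
r6 m[φ1→A] = [1470, 735]
r6 m[φ2→L] = [1152, 3780]
r6 m[φ2→C] = [210, 84]
r6 m[φ3→G] = [7560, 17640]
r6 m[φ3→Q] = [11340, 13230]
r6 m[φ3→C] = [756, 576]
r6 m[φ4→Q] = [8, 6]
r6 m[φ4→H] = [3780, 3780]
r6 m[φ5→Q] = [1, 2]
r6 m[φ6→G] = [5, 9]
r6 m[S→φ0] = [1, 1]
r6 m[L→φ0] = [10368, 22680]
r6 m[L→φ1] = [4608, 26460]
r6 m[L→φ2] = [36, 42]
r6 m[G→φ3] = [5, 9]
r6 m[G→φ6] = [7560, 17640]
r6 m[Q→φ3] = [8, 12]
r6 m[Q→φ4] = [11340, 26460]
r6 m[Q→φ5] = [90720, 79380]
r6 m[H→φ4] = [1, 1]
r6 m[A→φ1] = [1, 1]
r6 m[C→φ2] = [756, 576]
r6 m[C→φ3] = [210, 84]
r7 m[φ0→S] = [158760, 45360]
r7 m[φ0→L] = [4, 7]
r7 m[φ1→L] = [9, 6]
r7 m[φ1→A] = [158760, 79380]
r7 m[φ2→L] = [1152, 3780]
r7 m[φ2→C] = [210, 84]
r7 m[φ3→G] = [7560, 17640]
r7 m[φ3→Q] = [11340, 13230]
r7 m[φ3→C] = [756, 576]
r7 m[φ4→Q] = [8, 6]
r7 m[φ4→H] = [158760, 158760]
r7 m[φ5→Q] = [1, 2]
r7 m[φ6→G] = [5, 9]
r7 m[S→φ0] = [1, 1]
r7 m[L→φ0] = [10368, 22680]
r7 m[L→φ1] = [4608, 26460]
r7 m[L→φ2] = [36, 42]
r7 m[G→φ3] = [5, 9]
r7 m[G→φ6] = [7560, 17640]
r7 m[Q→φ3] = [8, 12]
r7 m[Q→φ4] = [11340, 26460]
r7 m[Q→φ5] = [90720, 79380]
r7 m[H→φ4] = [1, 1]
r7 m[A→φ1] = [1, 1]
r7 m[C→φ2] = [756, 576]
r7 m[C→φ3] = [210, 84]
r8 m[φ0→S] = [158760, 45360]
r8 m[φ0→L] = [4, 7]
r8 m[φ1→L] = [9, 6]
r8 m[φ1→A] = [158760, 79380]
r8 m[φ2→L] = [1152, 3780]
r8 m[φ2→C] = [210, 84]
r8 m[φ3→G] = [7560, 17640]
r8 m[φ3→Q] = [11340, 13230]
r8 m[φ3→C] = [756, 576]
r8 m[φ4→Q] = [8, 6]
r8 m[φ4→H] = [158760, 158760]
r8 m[φ5→Q] = [1, 2]
r8 m[φ6→G] = [5, 9]
r8 m[S→φ0] = [1, 1]
r8 m[L→φ0] = [10368, 22680]
r8 m[L→φ1] = [4608, 26460]
r8 m[L→φ2] = [36, 42]
r8 m[G→φ3] = [5, 9]
r8 m[G→φ6] = [7560, 17640]
r8 m[Q→φ3] = [8, 12]
r8 m[Q→φ4] = [11340, 26460]
r8 m[Q→φ5] = [90720, 79380]
r8 m[H→φ4] = [1, 1]
r8 m[A→φ1] = [1, 1]
r8 m[C→φ2] = [756, 576]
r8 m[C→φ3] = [210, 84]
fixed point reached at round 8
b[A] = ⊗ incoming = [158760, 79380]

b[A] = [158760, 79380]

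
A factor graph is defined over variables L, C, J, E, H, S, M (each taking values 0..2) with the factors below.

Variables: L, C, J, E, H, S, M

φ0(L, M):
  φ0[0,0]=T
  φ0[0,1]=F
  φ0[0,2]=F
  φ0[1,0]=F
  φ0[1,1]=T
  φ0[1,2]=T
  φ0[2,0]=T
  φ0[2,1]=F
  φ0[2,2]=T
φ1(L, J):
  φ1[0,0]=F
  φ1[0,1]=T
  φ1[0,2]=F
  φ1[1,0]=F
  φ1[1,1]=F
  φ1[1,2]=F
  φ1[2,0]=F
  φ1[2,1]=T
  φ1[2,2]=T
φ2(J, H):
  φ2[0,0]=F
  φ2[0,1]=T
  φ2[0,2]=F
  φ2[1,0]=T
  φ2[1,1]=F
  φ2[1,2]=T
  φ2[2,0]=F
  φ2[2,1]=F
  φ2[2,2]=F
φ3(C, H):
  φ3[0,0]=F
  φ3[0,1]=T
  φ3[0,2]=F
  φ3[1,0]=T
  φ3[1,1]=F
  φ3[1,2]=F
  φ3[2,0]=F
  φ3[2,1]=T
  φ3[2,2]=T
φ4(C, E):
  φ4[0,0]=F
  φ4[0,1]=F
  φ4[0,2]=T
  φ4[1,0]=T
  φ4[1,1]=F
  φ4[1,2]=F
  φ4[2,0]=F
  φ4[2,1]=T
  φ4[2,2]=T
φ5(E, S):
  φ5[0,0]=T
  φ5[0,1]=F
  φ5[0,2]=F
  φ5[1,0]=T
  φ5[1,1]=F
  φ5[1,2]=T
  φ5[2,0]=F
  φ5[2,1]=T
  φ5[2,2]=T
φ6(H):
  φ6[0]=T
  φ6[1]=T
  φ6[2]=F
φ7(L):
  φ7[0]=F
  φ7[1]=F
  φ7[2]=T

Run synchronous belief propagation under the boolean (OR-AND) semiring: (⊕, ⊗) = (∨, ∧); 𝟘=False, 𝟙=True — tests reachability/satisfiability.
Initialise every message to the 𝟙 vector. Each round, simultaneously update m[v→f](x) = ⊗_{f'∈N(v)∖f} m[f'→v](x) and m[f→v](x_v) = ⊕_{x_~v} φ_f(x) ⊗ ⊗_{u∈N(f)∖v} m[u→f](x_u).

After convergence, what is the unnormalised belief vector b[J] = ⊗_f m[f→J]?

b[J] = [F, T, F]

init: all messages = 𝟙 over 3 values
r1 m[φ0→L] = [T, T, T]
r1 m[φ0→M] = [T, T, T]
r1 m[φ1→L] = [T, F, T]
r1 m[φ1→J] = [F, T, T]
r1 m[φ2→J] = [T, T, F]
r1 m[φ2→H] = [T, T, T]
r1 m[φ3→C] = [T, T, T]
r1 m[φ3→H] = [T, T, T]
r1 m[φ4→C] = [T, T, T]
r1 m[φ4→E] = [T, T, T]
r1 m[φ5→E] = [T, T, T]
r1 m[φ5→S] = [T, T, T]
r1 m[φ6→H] = [T, T, F]
r1 m[φ7→L] = [F, F, T]
r1 m[L→φ0] = [T, T, T]
r1 m[L→φ1] = [T, T, T]
r1 m[L→φ7] = [T, T, T]
r1 m[C→φ3] = [T, T, T]
r1 m[C→φ4] = [T, T, T]
r1 m[J→φ1] = [T, T, T]
r1 m[J→φ2] = [T, T, T]
r1 m[E→φ4] = [T, T, T]
r1 m[E→φ5] = [T, T, T]
r1 m[H→φ2] = [T, T, T]
r1 m[H→φ3] = [T, T, T]
r1 m[H→φ6] = [T, T, T]
r1 m[S→φ5] = [T, T, T]
r1 m[M→φ0] = [T, T, T]
r2 m[φ0→L] = [T, T, T]
r2 m[φ0→M] = [T, T, T]
r2 m[φ1→L] = [T, F, T]
r2 m[φ1→J] = [F, T, T]
r2 m[φ2→J] = [T, T, F]
r2 m[φ2→H] = [T, T, T]
r2 m[φ3→C] = [T, T, T]
r2 m[φ3→H] = [T, T, T]
r2 m[φ4→C] = [T, T, T]
r2 m[φ4→E] = [T, T, T]
r2 m[φ5→E] = [T, T, T]
r2 m[φ5→S] = [T, T, T]
r2 m[φ6→H] = [T, T, F]
r2 m[φ7→L] = [F, F, T]
r2 m[L→φ0] = [F, F, T]
r2 m[L→φ1] = [F, F, T]
r2 m[L→φ7] = [T, F, T]
r2 m[C→φ3] = [T, T, T]
r2 m[C→φ4] = [T, T, T]
r2 m[J→φ1] = [T, T, F]
r2 m[J→φ2] = [F, T, T]
r2 m[E→φ4] = [T, T, T]
r2 m[E→φ5] = [T, T, T]
r2 m[H→φ2] = [T, T, F]
r2 m[H→φ3] = [T, T, F]
r2 m[H→φ6] = [T, T, T]
r2 m[S→φ5] = [T, T, T]
r2 m[M→φ0] = [T, T, T]
r3 m[φ0→L] = [T, T, T]
r3 m[φ0→M] = [T, F, T]
r3 m[φ1→L] = [T, F, T]
r3 m[φ1→J] = [F, T, T]
r3 m[φ2→J] = [T, T, F]
r3 m[φ2→H] = [T, F, T]
r3 m[φ3→C] = [T, T, T]
r3 m[φ3→H] = [T, T, T]
r3 m[φ4→C] = [T, T, T]
r3 m[φ4→E] = [T, T, T]
r3 m[φ5→E] = [T, T, T]
r3 m[φ5→S] = [T, T, T]
r3 m[φ6→H] = [T, T, F]
r3 m[φ7→L] = [F, F, T]
r3 m[L→φ0] = [F, F, T]
r3 m[L→φ1] = [F, F, T]
r3 m[L→φ7] = [T, F, T]
r3 m[C→φ3] = [T, T, T]
r3 m[C→φ4] = [T, T, T]
r3 m[J→φ1] = [T, T, F]
r3 m[J→φ2] = [F, T, T]
r3 m[E→φ4] = [T, T, T]
r3 m[E→φ5] = [T, T, T]
r3 m[H→φ2] = [T, T, F]
r3 m[H→φ3] = [T, T, F]
r3 m[H→φ6] = [T, T, T]
r3 m[S→φ5] = [T, T, T]
r3 m[M→φ0] = [T, T, T]
r4 m[φ0→L] = [T, T, T]
r4 m[φ0→M] = [T, F, T]
r4 m[φ1→L] = [T, F, T]
r4 m[φ1→J] = [F, T, T]
r4 m[φ2→J] = [T, T, F]
r4 m[φ2→H] = [T, F, T]
r4 m[φ3→C] = [T, T, T]
r4 m[φ3→H] = [T, T, T]
r4 m[φ4→C] = [T, T, T]
r4 m[φ4→E] = [T, T, T]
r4 m[φ5→E] = [T, T, T]
r4 m[φ5→S] = [T, T, T]
r4 m[φ6→H] = [T, T, F]
r4 m[φ7→L] = [F, F, T]
r4 m[L→φ0] = [F, F, T]
r4 m[L→φ1] = [F, F, T]
r4 m[L→φ7] = [T, F, T]
r4 m[C→φ3] = [T, T, T]
r4 m[C→φ4] = [T, T, T]
r4 m[J→φ1] = [T, T, F]
r4 m[J→φ2] = [F, T, T]
r4 m[E→φ4] = [T, T, T]
r4 m[E→φ5] = [T, T, T]
r4 m[H→φ2] = [T, T, F]
r4 m[H→φ3] = [T, F, F]
r4 m[H→φ6] = [T, F, T]
r4 m[S→φ5] = [T, T, T]
r4 m[M→φ0] = [T, T, T]
r5 m[φ0→L] = [T, T, T]
r5 m[φ0→M] = [T, F, T]
r5 m[φ1→L] = [T, F, T]
r5 m[φ1→J] = [F, T, T]
r5 m[φ2→J] = [T, T, F]
r5 m[φ2→H] = [T, F, T]
r5 m[φ3→C] = [F, T, F]
r5 m[φ3→H] = [T, T, T]
r5 m[φ4→C] = [T, T, T]
r5 m[φ4→E] = [T, T, T]
r5 m[φ5→E] = [T, T, T]
r5 m[φ5→S] = [T, T, T]
r5 m[φ6→H] = [T, T, F]
r5 m[φ7→L] = [F, F, T]
r5 m[L→φ0] = [F, F, T]
r5 m[L→φ1] = [F, F, T]
r5 m[L→φ7] = [T, F, T]
r5 m[C→φ3] = [T, T, T]
r5 m[C→φ4] = [T, T, T]
r5 m[J→φ1] = [T, T, F]
r5 m[J→φ2] = [F, T, T]
r5 m[E→φ4] = [T, T, T]
r5 m[E→φ5] = [T, T, T]
r5 m[H→φ2] = [T, T, F]
r5 m[H→φ3] = [T, F, F]
r5 m[H→φ6] = [T, F, T]
r5 m[S→φ5] = [T, T, T]
r5 m[M→φ0] = [T, T, T]
r6 m[φ0→L] = [T, T, T]
r6 m[φ0→M] = [T, F, T]
r6 m[φ1→L] = [T, F, T]
r6 m[φ1→J] = [F, T, T]
r6 m[φ2→J] = [T, T, F]
r6 m[φ2→H] = [T, F, T]
r6 m[φ3→C] = [F, T, F]
r6 m[φ3→H] = [T, T, T]
r6 m[φ4→C] = [T, T, T]
r6 m[φ4→E] = [T, T, T]
r6 m[φ5→E] = [T, T, T]
r6 m[φ5→S] = [T, T, T]
r6 m[φ6→H] = [T, T, F]
r6 m[φ7→L] = [F, F, T]
r6 m[L→φ0] = [F, F, T]
r6 m[L→φ1] = [F, F, T]
r6 m[L→φ7] = [T, F, T]
r6 m[C→φ3] = [T, T, T]
r6 m[C→φ4] = [F, T, F]
r6 m[J→φ1] = [T, T, F]
r6 m[J→φ2] = [F, T, T]
r6 m[E→φ4] = [T, T, T]
r6 m[E→φ5] = [T, T, T]
r6 m[H→φ2] = [T, T, F]
r6 m[H→φ3] = [T, F, F]
r6 m[H→φ6] = [T, F, T]
r6 m[S→φ5] = [T, T, T]
r6 m[M→φ0] = [T, T, T]
r7 m[φ0→L] = [T, T, T]
r7 m[φ0→M] = [T, F, T]
r7 m[φ1→L] = [T, F, T]
r7 m[φ1→J] = [F, T, T]
r7 m[φ2→J] = [T, T, F]
r7 m[φ2→H] = [T, F, T]
r7 m[φ3→C] = [F, T, F]
r7 m[φ3→H] = [T, T, T]
r7 m[φ4→C] = [T, T, T]
r7 m[φ4→E] = [T, F, F]
r7 m[φ5→E] = [T, T, T]
r7 m[φ5→S] = [T, T, T]
r7 m[φ6→H] = [T, T, F]
r7 m[φ7→L] = [F, F, T]
r7 m[L→φ0] = [F, F, T]
r7 m[L→φ1] = [F, F, T]
r7 m[L→φ7] = [T, F, T]
r7 m[C→φ3] = [T, T, T]
r7 m[C→φ4] = [F, T, F]
r7 m[J→φ1] = [T, T, F]
r7 m[J→φ2] = [F, T, T]
r7 m[E→φ4] = [T, T, T]
r7 m[E→φ5] = [T, T, T]
r7 m[H→φ2] = [T, T, F]
r7 m[H→φ3] = [T, F, F]
r7 m[H→φ6] = [T, F, T]
r7 m[S→φ5] = [T, T, T]
r7 m[M→φ0] = [T, T, T]
r8 m[φ0→L] = [T, T, T]
r8 m[φ0→M] = [T, F, T]
r8 m[φ1→L] = [T, F, T]
r8 m[φ1→J] = [F, T, T]
r8 m[φ2→J] = [T, T, F]
r8 m[φ2→H] = [T, F, T]
r8 m[φ3→C] = [F, T, F]
r8 m[φ3→H] = [T, T, T]
r8 m[φ4→C] = [T, T, T]
r8 m[φ4→E] = [T, F, F]
r8 m[φ5→E] = [T, T, T]
r8 m[φ5→S] = [T, T, T]
r8 m[φ6→H] = [T, T, F]
r8 m[φ7→L] = [F, F, T]
r8 m[L→φ0] = [F, F, T]
r8 m[L→φ1] = [F, F, T]
r8 m[L→φ7] = [T, F, T]
r8 m[C→φ3] = [T, T, T]
r8 m[C→φ4] = [F, T, F]
r8 m[J→φ1] = [T, T, F]
r8 m[J→φ2] = [F, T, T]
r8 m[E→φ4] = [T, T, T]
r8 m[E→φ5] = [T, F, F]
r8 m[H→φ2] = [T, T, F]
r8 m[H→φ3] = [T, F, F]
r8 m[H→φ6] = [T, F, T]
r8 m[S→φ5] = [T, T, T]
r8 m[M→φ0] = [T, T, T]
r9 m[φ0→L] = [T, T, T]
r9 m[φ0→M] = [T, F, T]
r9 m[φ1→L] = [T, F, T]
r9 m[φ1→J] = [F, T, T]
r9 m[φ2→J] = [T, T, F]
r9 m[φ2→H] = [T, F, T]
r9 m[φ3→C] = [F, T, F]
r9 m[φ3→H] = [T, T, T]
r9 m[φ4→C] = [T, T, T]
r9 m[φ4→E] = [T, F, F]
r9 m[φ5→E] = [T, T, T]
r9 m[φ5→S] = [T, F, F]
r9 m[φ6→H] = [T, T, F]
r9 m[φ7→L] = [F, F, T]
r9 m[L→φ0] = [F, F, T]
r9 m[L→φ1] = [F, F, T]
r9 m[L→φ7] = [T, F, T]
r9 m[C→φ3] = [T, T, T]
r9 m[C→φ4] = [F, T, F]
r9 m[J→φ1] = [T, T, F]
r9 m[J→φ2] = [F, T, T]
r9 m[E→φ4] = [T, T, T]
r9 m[E→φ5] = [T, F, F]
r9 m[H→φ2] = [T, T, F]
r9 m[H→φ3] = [T, F, F]
r9 m[H→φ6] = [T, F, T]
r9 m[S→φ5] = [T, T, T]
r9 m[M→φ0] = [T, T, T]
r10 m[φ0→L] = [T, T, T]
r10 m[φ0→M] = [T, F, T]
r10 m[φ1→L] = [T, F, T]
r10 m[φ1→J] = [F, T, T]
r10 m[φ2→J] = [T, T, F]
r10 m[φ2→H] = [T, F, T]
r10 m[φ3→C] = [F, T, F]
r10 m[φ3→H] = [T, T, T]
r10 m[φ4→C] = [T, T, T]
r10 m[φ4→E] = [T, F, F]
r10 m[φ5→E] = [T, T, T]
r10 m[φ5→S] = [T, F, F]
r10 m[φ6→H] = [T, T, F]
r10 m[φ7→L] = [F, F, T]
r10 m[L→φ0] = [F, F, T]
r10 m[L→φ1] = [F, F, T]
r10 m[L→φ7] = [T, F, T]
r10 m[C→φ3] = [T, T, T]
r10 m[C→φ4] = [F, T, F]
r10 m[J→φ1] = [T, T, F]
r10 m[J→φ2] = [F, T, T]
r10 m[E→φ4] = [T, T, T]
r10 m[E→φ5] = [T, F, F]
r10 m[H→φ2] = [T, T, F]
r10 m[H→φ3] = [T, F, F]
r10 m[H→φ6] = [T, F, T]
r10 m[S→φ5] = [T, T, T]
r10 m[M→φ0] = [T, T, T]
fixed point reached at round 10
b[J] = ⊗ incoming = [F, T, F]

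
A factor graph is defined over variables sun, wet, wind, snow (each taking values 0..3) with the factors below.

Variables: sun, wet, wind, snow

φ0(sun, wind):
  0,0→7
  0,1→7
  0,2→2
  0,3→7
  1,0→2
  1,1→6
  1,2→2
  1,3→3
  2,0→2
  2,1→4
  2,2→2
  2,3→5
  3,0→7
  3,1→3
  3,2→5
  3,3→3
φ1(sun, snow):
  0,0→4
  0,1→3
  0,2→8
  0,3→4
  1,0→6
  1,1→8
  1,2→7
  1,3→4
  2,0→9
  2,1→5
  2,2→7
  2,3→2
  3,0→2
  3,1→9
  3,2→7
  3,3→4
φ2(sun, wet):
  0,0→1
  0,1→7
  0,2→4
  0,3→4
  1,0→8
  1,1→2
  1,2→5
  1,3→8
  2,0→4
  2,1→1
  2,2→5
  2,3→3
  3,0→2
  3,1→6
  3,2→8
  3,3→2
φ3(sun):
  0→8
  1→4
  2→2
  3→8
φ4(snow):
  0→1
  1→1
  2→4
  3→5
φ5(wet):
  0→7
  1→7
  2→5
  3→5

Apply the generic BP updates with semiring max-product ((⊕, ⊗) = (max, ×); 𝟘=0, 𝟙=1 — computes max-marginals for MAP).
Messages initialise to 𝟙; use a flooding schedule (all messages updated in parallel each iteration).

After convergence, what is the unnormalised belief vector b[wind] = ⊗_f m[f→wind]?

init: all messages = 𝟙 over 4 values
r1 m[φ0→sun] = [7, 6, 5, 7]
r1 m[φ0→wind] = [7, 7, 5, 7]
r1 m[φ1→sun] = [8, 8, 9, 9]
r1 m[φ1→snow] = [9, 9, 8, 4]
r1 m[φ2→sun] = [7, 8, 5, 8]
r1 m[φ2→wet] = [8, 7, 8, 8]
r1 m[φ3→sun] = [8, 4, 2, 8]
r1 m[φ4→snow] = [1, 1, 4, 5]
r1 m[φ5→wet] = [7, 7, 5, 5]
r1 m[sun→φ0] = [1, 1, 1, 1]
r1 m[sun→φ1] = [1, 1, 1, 1]
r1 m[sun→φ2] = [1, 1, 1, 1]
r1 m[sun→φ3] = [1, 1, 1, 1]
r1 m[wet→φ2] = [1, 1, 1, 1]
r1 m[wet→φ5] = [1, 1, 1, 1]
r1 m[wind→φ0] = [1, 1, 1, 1]
r1 m[snow→φ1] = [1, 1, 1, 1]
r1 m[snow→φ4] = [1, 1, 1, 1]
r2 m[φ0→sun] = [7, 6, 5, 7]
r2 m[φ0→wind] = [7, 7, 5, 7]
r2 m[φ1→sun] = [8, 8, 9, 9]
r2 m[φ1→snow] = [9, 9, 8, 4]
r2 m[φ2→sun] = [7, 8, 5, 8]
r2 m[φ2→wet] = [8, 7, 8, 8]
r2 m[φ3→sun] = [8, 4, 2, 8]
r2 m[φ4→snow] = [1, 1, 4, 5]
r2 m[φ5→wet] = [7, 7, 5, 5]
r2 m[sun→φ0] = [448, 256, 90, 576]
r2 m[sun→φ1] = [392, 192, 50, 448]
r2 m[sun→φ2] = [448, 192, 90, 504]
r2 m[sun→φ3] = [392, 384, 225, 504]
r2 m[wet→φ2] = [7, 7, 5, 5]
r2 m[wet→φ5] = [8, 7, 8, 8]
r2 m[wind→φ0] = [1, 1, 1, 1]
r2 m[snow→φ1] = [1, 1, 4, 5]
r2 m[snow→φ4] = [9, 9, 8, 4]
r3 m[φ0→sun] = [7, 6, 5, 7]
r3 m[φ0→wind] = [4032, 3136, 2880, 3136]
r3 m[φ1→sun] = [32, 28, 28, 28]
r3 m[φ1→snow] = [1568, 4032, 3136, 1792]
r3 m[φ2→sun] = [49, 56, 28, 42]
r3 m[φ2→wet] = [1536, 3136, 4032, 1792]
r3 m[φ3→sun] = [8, 4, 2, 8]
r3 m[φ4→snow] = [1, 1, 4, 5]
r3 m[φ5→wet] = [7, 7, 5, 5]
r3 m[sun→φ0] = [448, 256, 90, 576]
r3 m[sun→φ1] = [392, 192, 50, 448]
r3 m[sun→φ2] = [448, 192, 90, 504]
r3 m[sun→φ3] = [392, 384, 225, 504]
r3 m[wet→φ2] = [7, 7, 5, 5]
r3 m[wet→φ5] = [8, 7, 8, 8]
r3 m[wind→φ0] = [1, 1, 1, 1]
r3 m[snow→φ1] = [1, 1, 4, 5]
r3 m[snow→φ4] = [9, 9, 8, 4]
r4 m[φ0→sun] = [7, 6, 5, 7]
r4 m[φ0→wind] = [4032, 3136, 2880, 3136]
r4 m[φ1→sun] = [32, 28, 28, 28]
r4 m[φ1→snow] = [1568, 4032, 3136, 1792]
r4 m[φ2→sun] = [49, 56, 28, 42]
r4 m[φ2→wet] = [1536, 3136, 4032, 1792]
r4 m[φ3→sun] = [8, 4, 2, 8]
r4 m[φ4→snow] = [1, 1, 4, 5]
r4 m[φ5→wet] = [7, 7, 5, 5]
r4 m[sun→φ0] = [12544, 6272, 1568, 9408]
r4 m[sun→φ1] = [2744, 1344, 280, 2352]
r4 m[sun→φ2] = [1792, 672, 280, 1568]
r4 m[sun→φ3] = [10976, 9408, 3920, 8232]
r4 m[wet→φ2] = [7, 7, 5, 5]
r4 m[wet→φ5] = [1536, 3136, 4032, 1792]
r4 m[wind→φ0] = [1, 1, 1, 1]
r4 m[snow→φ1] = [1, 1, 4, 5]
r4 m[snow→φ4] = [1568, 4032, 3136, 1792]
r5 m[φ0→sun] = [7, 6, 5, 7]
r5 m[φ0→wind] = [87808, 87808, 47040, 87808]
r5 m[φ1→sun] = [32, 28, 28, 28]
r5 m[φ1→snow] = [10976, 21168, 21952, 10976]
r5 m[φ2→sun] = [49, 56, 28, 42]
r5 m[φ2→wet] = [5376, 12544, 12544, 7168]
r5 m[φ3→sun] = [8, 4, 2, 8]
r5 m[φ4→snow] = [1, 1, 4, 5]
r5 m[φ5→wet] = [7, 7, 5, 5]
r5 m[sun→φ0] = [12544, 6272, 1568, 9408]
r5 m[sun→φ1] = [2744, 1344, 280, 2352]
r5 m[sun→φ2] = [1792, 672, 280, 1568]
r5 m[sun→φ3] = [10976, 9408, 3920, 8232]
r5 m[wet→φ2] = [7, 7, 5, 5]
r5 m[wet→φ5] = [1536, 3136, 4032, 1792]
r5 m[wind→φ0] = [1, 1, 1, 1]
r5 m[snow→φ1] = [1, 1, 4, 5]
r5 m[snow→φ4] = [1568, 4032, 3136, 1792]
r6 m[φ0→sun] = [7, 6, 5, 7]
r6 m[φ0→wind] = [87808, 87808, 47040, 87808]
r6 m[φ1→sun] = [32, 28, 28, 28]
r6 m[φ1→snow] = [10976, 21168, 21952, 10976]
r6 m[φ2→sun] = [49, 56, 28, 42]
r6 m[φ2→wet] = [5376, 12544, 12544, 7168]
r6 m[φ3→sun] = [8, 4, 2, 8]
r6 m[φ4→snow] = [1, 1, 4, 5]
r6 m[φ5→wet] = [7, 7, 5, 5]
r6 m[sun→φ0] = [12544, 6272, 1568, 9408]
r6 m[sun→φ1] = [2744, 1344, 280, 2352]
r6 m[sun→φ2] = [1792, 672, 280, 1568]
r6 m[sun→φ3] = [10976, 9408, 3920, 8232]
r6 m[wet→φ2] = [7, 7, 5, 5]
r6 m[wet→φ5] = [5376, 12544, 12544, 7168]
r6 m[wind→φ0] = [1, 1, 1, 1]
r6 m[snow→φ1] = [1, 1, 4, 5]
r6 m[snow→φ4] = [10976, 21168, 21952, 10976]
r7 m[φ0→sun] = [7, 6, 5, 7]
r7 m[φ0→wind] = [87808, 87808, 47040, 87808]
r7 m[φ1→sun] = [32, 28, 28, 28]
r7 m[φ1→snow] = [10976, 21168, 21952, 10976]
r7 m[φ2→sun] = [49, 56, 28, 42]
r7 m[φ2→wet] = [5376, 12544, 12544, 7168]
r7 m[φ3→sun] = [8, 4, 2, 8]
r7 m[φ4→snow] = [1, 1, 4, 5]
r7 m[φ5→wet] = [7, 7, 5, 5]
r7 m[sun→φ0] = [12544, 6272, 1568, 9408]
r7 m[sun→φ1] = [2744, 1344, 280, 2352]
r7 m[sun→φ2] = [1792, 672, 280, 1568]
r7 m[sun→φ3] = [10976, 9408, 3920, 8232]
r7 m[wet→φ2] = [7, 7, 5, 5]
r7 m[wet→φ5] = [5376, 12544, 12544, 7168]
r7 m[wind→φ0] = [1, 1, 1, 1]
r7 m[snow→φ1] = [1, 1, 4, 5]
r7 m[snow→φ4] = [10976, 21168, 21952, 10976]
fixed point reached at round 7
b[wind] = ⊗ incoming = [87808, 87808, 47040, 87808]

b[wind] = [87808, 87808, 47040, 87808]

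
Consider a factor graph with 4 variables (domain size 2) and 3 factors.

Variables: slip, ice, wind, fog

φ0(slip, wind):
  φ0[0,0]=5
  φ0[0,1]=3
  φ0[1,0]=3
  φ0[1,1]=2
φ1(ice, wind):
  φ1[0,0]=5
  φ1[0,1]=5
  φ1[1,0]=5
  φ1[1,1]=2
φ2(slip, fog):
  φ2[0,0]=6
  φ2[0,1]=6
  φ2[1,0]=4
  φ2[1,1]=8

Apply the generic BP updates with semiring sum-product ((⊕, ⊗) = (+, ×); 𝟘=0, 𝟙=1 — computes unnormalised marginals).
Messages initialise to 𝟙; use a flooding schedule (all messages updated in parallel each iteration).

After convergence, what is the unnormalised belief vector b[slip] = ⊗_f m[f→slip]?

b[slip] = [852, 528]

init: all messages = 𝟙 over 2 values
r1 m[φ0→slip] = [8, 5]
r1 m[φ0→wind] = [8, 5]
r1 m[φ1→ice] = [10, 7]
r1 m[φ1→wind] = [10, 7]
r1 m[φ2→slip] = [12, 12]
r1 m[φ2→fog] = [10, 14]
r1 m[slip→φ0] = [1, 1]
r1 m[slip→φ2] = [1, 1]
r1 m[ice→φ1] = [1, 1]
r1 m[wind→φ0] = [1, 1]
r1 m[wind→φ1] = [1, 1]
r1 m[fog→φ2] = [1, 1]
r2 m[φ0→slip] = [8, 5]
r2 m[φ0→wind] = [8, 5]
r2 m[φ1→ice] = [10, 7]
r2 m[φ1→wind] = [10, 7]
r2 m[φ2→slip] = [12, 12]
r2 m[φ2→fog] = [10, 14]
r2 m[slip→φ0] = [12, 12]
r2 m[slip→φ2] = [8, 5]
r2 m[ice→φ1] = [1, 1]
r2 m[wind→φ0] = [10, 7]
r2 m[wind→φ1] = [8, 5]
r2 m[fog→φ2] = [1, 1]
r3 m[φ0→slip] = [71, 44]
r3 m[φ0→wind] = [96, 60]
r3 m[φ1→ice] = [65, 50]
r3 m[φ1→wind] = [10, 7]
r3 m[φ2→slip] = [12, 12]
r3 m[φ2→fog] = [68, 88]
r3 m[slip→φ0] = [12, 12]
r3 m[slip→φ2] = [8, 5]
r3 m[ice→φ1] = [1, 1]
r3 m[wind→φ0] = [10, 7]
r3 m[wind→φ1] = [8, 5]
r3 m[fog→φ2] = [1, 1]
r4 m[φ0→slip] = [71, 44]
r4 m[φ0→wind] = [96, 60]
r4 m[φ1→ice] = [65, 50]
r4 m[φ1→wind] = [10, 7]
r4 m[φ2→slip] = [12, 12]
r4 m[φ2→fog] = [68, 88]
r4 m[slip→φ0] = [12, 12]
r4 m[slip→φ2] = [71, 44]
r4 m[ice→φ1] = [1, 1]
r4 m[wind→φ0] = [10, 7]
r4 m[wind→φ1] = [96, 60]
r4 m[fog→φ2] = [1, 1]
r5 m[φ0→slip] = [71, 44]
r5 m[φ0→wind] = [96, 60]
r5 m[φ1→ice] = [780, 600]
r5 m[φ1→wind] = [10, 7]
r5 m[φ2→slip] = [12, 12]
r5 m[φ2→fog] = [602, 778]
r5 m[slip→φ0] = [12, 12]
r5 m[slip→φ2] = [71, 44]
r5 m[ice→φ1] = [1, 1]
r5 m[wind→φ0] = [10, 7]
r5 m[wind→φ1] = [96, 60]
r5 m[fog→φ2] = [1, 1]
r6 m[φ0→slip] = [71, 44]
r6 m[φ0→wind] = [96, 60]
r6 m[φ1→ice] = [780, 600]
r6 m[φ1→wind] = [10, 7]
r6 m[φ2→slip] = [12, 12]
r6 m[φ2→fog] = [602, 778]
r6 m[slip→φ0] = [12, 12]
r6 m[slip→φ2] = [71, 44]
r6 m[ice→φ1] = [1, 1]
r6 m[wind→φ0] = [10, 7]
r6 m[wind→φ1] = [96, 60]
r6 m[fog→φ2] = [1, 1]
fixed point reached at round 6
b[slip] = ⊗ incoming = [852, 528]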